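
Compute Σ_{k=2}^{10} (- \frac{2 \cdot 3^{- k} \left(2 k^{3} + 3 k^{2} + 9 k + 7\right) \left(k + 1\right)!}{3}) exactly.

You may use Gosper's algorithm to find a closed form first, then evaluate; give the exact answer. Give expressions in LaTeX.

Ratio r(k) = (2*k**4 + 13*k**3 + 39*k**2 + 63*k + 42)/(3*(2*k**3 + 3*k**2 + 9*k + 7)).
Take A(k)=k/3 + 2/3, B(k)=1, C(k)=k**3 + 3*k**2/2 + 9*k/2 + 7/2.
Need (k/3 + 2/3)·f(k+1) − (1)·f(k) = k**3 + 3*k**2/2 + 9*k/2 + 7/2.
deg f ≤ 2 (via 1,0,3).
Solve for f: f(k) = 3*(k + 1)*(2*k - 1)/2 (degree 2 ≤ 2).
Then R = B(k−1)f/C = 3*(k + 1)*(2*k - 1)/(2*k**3 + 3*k**2 + 9*k + 7), so s_k = R(k)·t_k = -2*(k + 1)*(2*k - 1)*factorial(k + 1)/3**k.
Verify: -2*(2*k**3 + 3*k**2 + 9*k + 7)*factorial(k + 1)/(3*3**k) matches t_k.
Σ_(k=2)^(10) t_k = s_(11) − s_(2) = -110387200/81 − (-12) = -110386228/81.

Σ = -110386228/81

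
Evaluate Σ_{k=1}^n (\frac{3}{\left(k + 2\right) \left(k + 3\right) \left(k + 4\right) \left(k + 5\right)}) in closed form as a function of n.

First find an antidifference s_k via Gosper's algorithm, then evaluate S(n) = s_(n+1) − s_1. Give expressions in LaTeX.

S(n) = \frac{n \left(n^{2} + 12 n + 47\right)}{60 \left(n^{3} + 12 n^{2} + 47 n + 60\right)}

Step 1: r(k) = (k + 2)/(k + 6).
Gosper form: A/B · C(k+1)/C(k) with A=k + 2, B=k + 6, C=1.
f must satisfy (k + 2)·f(k+1) − (k + 5)·f(k) = 1.
d = 3 from the (1,1,0) case.
Match coefficients ⇒ f(k) = k*(k**2 + 9*k + 26)/72.
Get s_k = R·t_k = k*(k**2 + 9*k + 26)/(24*(k + 2)*(k + 3)*(k + 4)) with R(k) = B(k−1)f(k)/C(k) = k*(k + 5)*(k**2 + 9*k + 26)/72.
Δs = 3/(k**4 + 14*k**3 + 71*k**2 + 154*k + 120), as required.
Σ_(k=1)^n t_k = s_(n+1) − s_(1) = ((n**3 + 12*n**2 + 47*n + 36)/(24*(n**3 + 12*n**2 + 47*n + 60))) − (1/40), i.e. n*(n**2 + 12*n + 47)/(60*(n**3 + 12*n**2 + 47*n + 60)).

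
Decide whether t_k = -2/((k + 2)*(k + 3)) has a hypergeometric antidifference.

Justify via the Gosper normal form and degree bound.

r(k) = (k + 2)/(k + 4) after simplifying.
Gosper form: A/B · C(k+1)/C(k) with A=k + 2, B=k + 4, C=1.
Need (k + 2)·f(k+1) − (k + 3)·f(k) = 1.
d = 1 from the (1,1,0) case.
Solving with deg f ≤ 1: f(k) = k/2.
So s_k = (B(k−1)f/C)·t_k = (k*(k + 3)/2)·t_k = -k/(k + 2).
Verify: -2/(k**2 + 5*k + 6) matches t_k.

Yes. s_k = -k/(k + 2).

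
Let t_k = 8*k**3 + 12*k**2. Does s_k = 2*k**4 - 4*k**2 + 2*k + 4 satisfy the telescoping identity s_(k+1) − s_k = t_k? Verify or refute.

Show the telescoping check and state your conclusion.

valid; difference matches t_k

s_(k+1) = 2*k + 2*(k + 1)**4 - 4*(k + 1)**2 + 6
s_(k+1) − s_k = k**2*(8*k + 12)
(s_(k+1) − s_k) − t_k = 0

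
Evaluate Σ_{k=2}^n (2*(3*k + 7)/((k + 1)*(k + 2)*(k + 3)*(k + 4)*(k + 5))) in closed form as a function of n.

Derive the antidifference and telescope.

t_(k+1)/t_k = (k + 1)*(3*k + 10)/((k + 6)*(3*k + 7)).
Factor: A=k + 1; B=k + 6; C=k + 7/3.
Solve (k + 1)·f(k+1) − (k + 5)·f(k) = k + 7/3.
deg f ≤ 4 (via 1,1,1).
Coefficient equations give f(k) = k*(k + 2)*(k**2 + 8*k + 19)/36.
Get s_k = R·t_k = k*(k**2 + 8*k + 19)/(6*(k**3 + 8*k**2 + 19*k + 12)) with R(k) = B(k−1)f(k)/C(k) = k*(k + 2)*(k + 5)*(k**2 + 8*k + 19)/(12*(3*k + 7)).
Check: Δs_k = 2*(3*k + 7)/(k**5 + 15*k**4 + 85*k**3 + 225*k**2 + 274*k + 120). ✓
s_(n+1) = (n**3 + 11*n**2 + 38*n + 28)/(6*(n**3 + 11*n**2 + 38*n + 40)) and s_(2) = 13/90, so S(n) = (n**3 + 11*n**2 + 38*n - 50)/(45*(n**3 + 11*n**2 + 38*n + 40)).

S(n) = (n**3 + 11*n**2 + 38*n - 50)/(45*(n**3 + 11*n**2 + 38*n + 40))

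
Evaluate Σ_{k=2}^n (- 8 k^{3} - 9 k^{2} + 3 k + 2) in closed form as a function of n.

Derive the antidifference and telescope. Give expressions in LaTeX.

Ratio r(k) = (8*k**3 + 33*k**2 + 39*k + 12)/(8*k**3 + 9*k**2 - 3*k - 2).
Normal form (A,B,C) = (1, 1, k**3 + 9*k**2/8 - 3*k/8 - 1/4).
f must satisfy (1)·f(k+1) − (1)·f(k) = k**3 + 9*k**2/8 - 3*k/8 - 1/4.
d = 4 from the (0,0,3) case.
Coefficient equations give f(k) = k*(2*k**3 - k**2 - 4*k + 1)/8.
Then R = B(k−1)f/C = k*(2*k**3 - k**2 - 4*k + 1)/(8*k**3 + 9*k**2 - 3*k - 2), so s_k = R(k)·t_k = k*(-2*k**3 + k**2 + 4*k - 1).
s_(k+1) − s_k = -8*k**3 - 9*k**2 + 3*k + 2 = t_k.
Σ_(k=2)^n t_k = s_(n+1) − s_(2) = (-2*n**4 - 7*n**3 - 5*n**2 + 2*n + 2) − (-10), i.e. -2*n**4 - 7*n**3 - 5*n**2 + 2*n + 12.

S(n) = - 2 n^{4} - 7 n^{3} - 5 n^{2} + 2 n + 12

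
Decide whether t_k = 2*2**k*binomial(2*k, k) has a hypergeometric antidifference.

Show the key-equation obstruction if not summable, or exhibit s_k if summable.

No — t_k has no hypergeometric antidifference.

Step 1: r(k) = 4*(2*k + 1)/(k + 1).
Factor: A=8*k + 4; B=k + 1; C=1.
f must satisfy (8*k + 4)·f(k+1) − (k)·f(k) = 1.
deg f ≤ -1 (via 1,1,0).
d = -1 < 0 ⇒ no nonzero polynomial f; not summable.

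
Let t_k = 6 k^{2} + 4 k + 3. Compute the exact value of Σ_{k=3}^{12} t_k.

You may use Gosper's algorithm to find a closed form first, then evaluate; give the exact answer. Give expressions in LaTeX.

Σ = 4200

Compute t_(k+1)/t_k: get (6*k**2 + 16*k + 13)/(6*k**2 + 4*k + 3).
Factor: A=1; B=1; C=k**2 + 2*k/3 + 1/2.
Set up (1)·f(k+1) − (1)·f(k) − (k**2 + 2*k/3 + 1/2) = 0.
deg f ≤ 3 (via 0,0,2).
Coefficient equations give f(k) = k*(2*k**2 - k + 2)/6.
Get s_k = R·t_k = k*(2*k**2 - k + 2) with R(k) = B(k−1)f(k)/C(k) = k*(2*k**2 - k + 2)/(6*k**2 + 4*k + 3).
Verify: 6*k**2 + 4*k + 3 matches t_k.
Σ_(k=3)^(12) t_k = s_(13) − s_(3) = 4251 − (51) = 4200.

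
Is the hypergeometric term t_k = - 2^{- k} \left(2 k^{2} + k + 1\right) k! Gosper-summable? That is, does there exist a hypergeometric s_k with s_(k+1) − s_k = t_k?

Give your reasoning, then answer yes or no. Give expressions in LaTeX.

The ratio is (k + 1)*(k + 2*(k + 1)**2 + 2)/(2*(2*k**2 + k + 1)).
Factor: A=k/2 + 1/2; B=1; C=k**2 + k/2 + 1/2.
Key eq: (k/2 + 1/2)·f(k+1) = (1)·f(k) + (k**2 + k/2 + 1/2).
From deg A=1, deg B=0, deg C=2: d=1.
Solving with deg f ≤ 1: f(k) = 2*k + 1.
So s_k = (B(k−1)f/C)·t_k = (2*(2*k + 1)/(2*k**2 + k + 1))·t_k = -2**(1 - k)*(2*k + 1)*factorial(k).
Δs = -(2*k**2 + k + 1)*factorial(k)/2**k, as required.

Yes. s_k = - 2^{1 - k} \left(2 k + 1\right) k!.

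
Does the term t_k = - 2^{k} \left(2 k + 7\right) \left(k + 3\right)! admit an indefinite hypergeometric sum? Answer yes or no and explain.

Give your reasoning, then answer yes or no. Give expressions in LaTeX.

t_(k+1)/t_k = 2*(k + 4)*(2*k + 9)/(2*k + 7).
Take A(k)=2*k + 8, B(k)=1, C(k)=k + 7/2.
Solve (2*k + 8)·f(k+1) − (1)·f(k) = k + 7/2.
Degrees (1,0,1) ⇒ d ≤ 0.
Solve for f: f(k) = 1/2 (degree 0 ≤ 0).
So s_k = (B(k−1)f/C)·t_k = (1/(2*k + 7))·t_k = -2**k*factorial(k + 3).
Check: Δs_k = -2**k*(2*k + 7)*factorial(k + 3). ✓

Yes. s_k = - 2^{k} \left(k + 3\right)!.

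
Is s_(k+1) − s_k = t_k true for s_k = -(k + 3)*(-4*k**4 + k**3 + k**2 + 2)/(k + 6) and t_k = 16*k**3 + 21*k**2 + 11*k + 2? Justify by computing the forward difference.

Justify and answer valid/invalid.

Invalid: residual 6*(-6*k**4 - 59*k**3 - 69*k**2 - 34*k - 7)/(k**2 + 13*k + 42) ≠ 0.

s_(k+1) = k*(4*k**4 + 31*k**3 + 80*k**2 + 91*k + 44)/(k + 7)
s_(k+1) − s_k = (16*k**5 + 193*k**4 + 602*k**3 + 613*k**2 + 284*k + 42)/(k**2 + 13*k + 42)
(s_(k+1) − s_k) − t_k = 6*(-6*k**4 - 59*k**3 - 69*k**2 - 34*k - 7)/(k**2 + 13*k + 42)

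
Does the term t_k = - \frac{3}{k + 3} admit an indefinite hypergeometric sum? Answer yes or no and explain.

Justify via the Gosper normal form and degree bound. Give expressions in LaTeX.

No — key equation has no polynomial f.

Step 1: r(k) = (k + 3)/(k + 4).
Gosper form: A/B · C(k+1)/C(k) with A=k + 3, B=k + 4, C=1.
Set up (k + 3)·f(k+1) − (k + 3)·f(k) − (1) = 0.
Degrees (1,1,0) ⇒ d ≤ 0.
Generic f = c0 gives residual -1; -1 = 0 cannot hold, so t_k is not Gosper-summable.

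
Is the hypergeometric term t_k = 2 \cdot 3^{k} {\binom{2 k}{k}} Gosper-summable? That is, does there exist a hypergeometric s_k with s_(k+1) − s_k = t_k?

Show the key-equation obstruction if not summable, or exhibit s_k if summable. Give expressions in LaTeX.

No — key equation has no polynomial f.

r(k) = 6*(2*k + 1)/(k + 1) after simplifying.
Take A(k)=12*k + 6, B(k)=k + 1, C(k)=1.
Key eq: (12*k + 6)·f(k+1) = (k)·f(k) + (1).
Bound: deg f ≤ -1.
deg f ≤ -1 is impossible — no certificate.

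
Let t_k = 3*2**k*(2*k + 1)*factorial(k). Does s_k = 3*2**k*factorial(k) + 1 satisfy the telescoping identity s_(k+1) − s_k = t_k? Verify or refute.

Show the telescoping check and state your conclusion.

Valid — Δs_k = t_k.

s_(k+1) = 6*2**k*k*factorial(k) + 6*2**k*factorial(k) + 1
s_(k+1) − s_k = 3*2**k*(2*k + 1)*factorial(k)
(s_(k+1) − s_k) − t_k = 0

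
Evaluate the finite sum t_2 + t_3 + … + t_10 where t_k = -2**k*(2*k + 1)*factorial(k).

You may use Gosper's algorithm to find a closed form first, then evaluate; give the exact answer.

Σ = -81749606392

t_(k+1)/t_k = 2*(k + 1)*(2*k + 3)/(2*k + 1).
Gosper form: A/B · C(k+1)/C(k) with A=2*k + 2, B=1, C=k + 1/2.
Key eq: (2*k + 2)·f(k+1) = (1)·f(k) + (k + 1/2).
d = 0 from the (1,0,1) case.
A polynomial solution: f(k) = 1/2.
Certificate R = B(k−1)f/C = 1/(2*k + 1) gives s_k = -2**k*factorial(k).
s_(k+1) − s_k = -2**k*(2*k + 1)*factorial(k) = t_k.
Σ_(k=2)^(10) t_k = s_(11) − s_(2) = -81749606400 − (-8) = -81749606392.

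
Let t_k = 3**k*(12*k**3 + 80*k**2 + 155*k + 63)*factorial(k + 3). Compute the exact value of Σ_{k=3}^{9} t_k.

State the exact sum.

The ratio is 3*(12*k**4 + 164*k**3 + 815*k**2 + 1714*k + 1240)/(12*k**3 + 80*k**2 + 155*k + 63).
So A=3*k + 12 and B=1, with C=k**3 + 20*k**2/3 + 155*k/12 + 21/4.
Set up (3*k + 12)·f(k+1) − (1)·f(k) − (k**3 + 20*k**2/3 + 155*k/12 + 21/4) = 0.
From deg A=1, deg B=0, deg C=3: d=2.
Match coefficients ⇒ f(k) = (2*k - 1)*(2*k + 3)/12.
So s_k = (B(k−1)f/C)·t_k = ((2*k - 1)*(2*k + 3)/(12*k**3 + 80*k**2 + 155*k + 63))·t_k = 3**k*(2*k - 1)*(2*k + 3)*factorial(k + 3).
Check: Δs_k = 3**k*(12*k**3 + 80*k**2 + 155*k + 63)*factorial(k + 3). ✓
Evaluate s at k=10 and k=3: 160684616482790400 and 874800; difference 160684616481915600.

Σ = 160684616481915600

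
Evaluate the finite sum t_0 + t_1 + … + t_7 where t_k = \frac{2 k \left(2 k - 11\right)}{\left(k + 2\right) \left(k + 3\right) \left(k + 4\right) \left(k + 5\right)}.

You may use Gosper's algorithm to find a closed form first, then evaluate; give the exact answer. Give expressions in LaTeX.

Ratio r(k) = (k + 1)*(k + 2)*(2*k - 9)/(k*(k + 6)*(2*k - 11)).
A = k + 2, B = k + 6, C = k**2 - 11*k/2.
Set up (k + 2)·f(k+1) − (k + 5)·f(k) − (k**2 - 11*k/2) = 0.
From deg A=1, deg B=1, deg C=2: d=3.
Match coefficients ⇒ f(k) = k*(k - 38)*(k - 1)/48.
R(k) = B(k−1)·f(k)/C(k) = (k - 38)*(k - 1)*(k + 5)/(24*(2*k - 11)); s_k = R·t_k = k*(k**2 - 39*k + 38)/(12*(k + 2)*(k + 3)*(k + 4)).
Verify: 2*k*(2*k - 11)/(k**4 + 14*k**3 + 71*k**2 + 154*k + 120) matches t_k.
Sum = s_(8) − s_(0); s_(8) = -7/66, s_(0) = 0 ⇒ -7/66.

Σ = -7/66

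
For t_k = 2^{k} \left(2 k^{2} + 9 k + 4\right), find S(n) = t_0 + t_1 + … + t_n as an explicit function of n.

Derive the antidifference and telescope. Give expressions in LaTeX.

The ratio is 2*(2*k**2 + 13*k + 15)/(2*k**2 + 9*k + 4).
Normal form (A,B,C) = (2, 1, k**2 + 9*k/2 + 2).
Solve (2)·f(k+1) − (1)·f(k) = k**2 + 9*k/2 + 2.
d = 2 from the (0,0,2) case.
Solve for f: f(k) = (2*k**2 + k - 2)/2 (degree 2 ≤ 2).
Certificate R = B(k−1)f/C = (2*k**2 + k - 2)/((k + 4)*(2*k + 1)) gives s_k = 2**k*(2*k**2 + k - 2).
Verify: 2**k*(2*k**2 + 9*k + 4) matches t_k.
Telescope: S(n) = s_(n+1) − s_(0) = 2**(n + 1)*(2*n**2 + 5*n + 1) − (-2) = 4*2**n*n**2 + 10*2**n*n + 2*2**n + 2.

S(n) = 4 \cdot 2^{n} n^{2} + 10 \cdot 2^{n} n + 2 \cdot 2^{n} + 2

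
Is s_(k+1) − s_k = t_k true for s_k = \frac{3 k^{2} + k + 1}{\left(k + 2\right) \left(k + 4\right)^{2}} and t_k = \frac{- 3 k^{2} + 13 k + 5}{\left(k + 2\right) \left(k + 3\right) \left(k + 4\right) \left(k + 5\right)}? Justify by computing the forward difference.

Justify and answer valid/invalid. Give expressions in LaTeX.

Invalid: residual \frac{3 \left(2 k^{3} + 5 k^{2} - 17 k - 5\right)}{k^{6} + 23 k^{5} + 217 k^{4} + 1073 k^{3} + 2926 k^{2} + 4160 k + 2400} ≠ 0.

s_(k+1) = (k + 3*(k + 1)**2 + 2)/((k + 3)*(k + 5)**2)
s_(k+1) − s_k = (-3*k**4 - 8*k**3 + 77*k**2 + 254*k + 85)/(k**6 + 23*k**5 + 217*k**4 + 1073*k**3 + 2926*k**2 + 4160*k + 2400)
(s_(k+1) − s_k) − t_k = 3*(2*k**3 + 5*k**2 - 17*k - 5)/(k**6 + 23*k**5 + 217*k**4 + 1073*k**3 + 2926*k**2 + 4160*k + 2400)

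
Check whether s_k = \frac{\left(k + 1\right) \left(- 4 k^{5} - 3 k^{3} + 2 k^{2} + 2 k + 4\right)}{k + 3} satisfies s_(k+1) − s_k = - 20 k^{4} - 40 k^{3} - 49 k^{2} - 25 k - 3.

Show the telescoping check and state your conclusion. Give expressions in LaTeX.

s_(k+1) = (k + 2)*(2*k - 4*(k + 1)**5 - 3*(k + 1)**3 + 2*(k + 1)**2 + 6)/(k + 4)
s_(k+1) − s_k = (-20*k**6 - 148*k**5 - 369*k**4 - 516*k**3 - 418*k**2 - 161*k - 10)/(k**2 + 7*k + 12)
(s_(k+1) − s_k) − t_k = 2*(16*k**5 + 100*k**4 + 166*k**3 + 174*k**2 + 80*k + 13)/(k**2 + 7*k + 12)

Invalid: residual \frac{2 \left(16 k^{5} + 100 k^{4} + 166 k^{3} + 174 k^{2} + 80 k + 13\right)}{k^{2} + 7 k + 12} ≠ 0.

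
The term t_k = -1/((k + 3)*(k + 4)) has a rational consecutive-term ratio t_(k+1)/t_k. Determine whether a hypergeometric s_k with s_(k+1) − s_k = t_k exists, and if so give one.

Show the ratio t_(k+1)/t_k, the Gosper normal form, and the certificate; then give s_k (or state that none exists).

t_(k+1)/t_k = (k + 3)/(k + 5).
Take A(k)=k + 3, B(k)=k + 5, C(k)=1.
Key eq: (k + 3)·f(k+1) = (k + 4)·f(k) + (1).
From deg A=1, deg B=1, deg C=0: d=1.
Match coefficients ⇒ f(k) = k/3.
Get s_k = R·t_k = -k/(3*k + 9) with R(k) = B(k−1)f(k)/C(k) = k*(k + 4)/3.
Δs = -1/(k**2 + 7*k + 12), as required.

s_k = -k/(3*k + 9)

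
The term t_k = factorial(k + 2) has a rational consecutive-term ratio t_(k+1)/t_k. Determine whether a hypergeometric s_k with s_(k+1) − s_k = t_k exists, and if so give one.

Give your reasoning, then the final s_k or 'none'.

Step 1: r(k) = k + 3.
Factor: A=k + 3; B=1; C=1.
Solve (k + 3)·f(k+1) − (1)·f(k) = 1.
d = -1 from the (1,0,0) case.
deg f ≤ -1 is impossible — no certificate.

not Gosper-summable; s_k does not exist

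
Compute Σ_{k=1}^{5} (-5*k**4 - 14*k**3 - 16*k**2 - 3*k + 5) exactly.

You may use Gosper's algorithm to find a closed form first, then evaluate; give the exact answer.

Σ = -8945

Step 1: r(k) = (5*k**4 + 34*k**3 + 88*k**2 + 97*k + 33)/(5*k**4 + 14*k**3 + 16*k**2 + 3*k - 5).
A = 1, B = 1, C = k**4 + 14*k**3/5 + 16*k**2/5 + 3*k/5 - 1.
f must satisfy (1)·f(k+1) − (1)·f(k) = k**4 + 14*k**3/5 + 16*k**2/5 + 3*k/5 - 1.
deg f ≤ 5 (via 0,0,4).
Solve for f: f(k) = k*(k**4 + k**3 - 3*k - 4)/5 (degree 5 ≤ 5).
Then R = B(k−1)f/C = k*(k**4 + k**3 - 3*k - 4)/(5*k**4 + 14*k**3 + 16*k**2 + 3*k - 5), so s_k = R(k)·t_k = k*(-k**4 - k**3 + 3*k + 4).
s_(k+1) − s_k = -5*k**4 - 14*k**3 - 16*k**2 - 3*k + 5 = t_k.
Telescoping: Σ = s_(6) − s_(1) = -8940 − (5) = -8945.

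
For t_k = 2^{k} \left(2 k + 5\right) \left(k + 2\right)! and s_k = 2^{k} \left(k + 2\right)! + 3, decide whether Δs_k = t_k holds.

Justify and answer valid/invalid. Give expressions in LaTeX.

Valid — Δs_k = t_k.

s_(k+1) = 2**(k + 1)*factorial(k + 3) + 3
s_(k+1) − s_k = 2**k*(2*k + 5)*factorial(k + 2)
(s_(k+1) − s_k) − t_k = 0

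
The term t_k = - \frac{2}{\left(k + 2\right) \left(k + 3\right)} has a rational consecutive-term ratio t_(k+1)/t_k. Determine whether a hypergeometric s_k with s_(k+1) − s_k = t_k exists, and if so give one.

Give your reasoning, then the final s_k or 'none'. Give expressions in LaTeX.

Compute t_(k+1)/t_k: get (k + 2)/(k + 4).
So A=k + 2 and B=k + 4, with C=1.
Solve (k + 2)·f(k+1) − (k + 3)·f(k) = 1.
Bound: deg f ≤ 1.
Match coefficients ⇒ f(k) = k/2.
Certificate R = B(k−1)f/C = k*(k + 3)/2 gives s_k = -k/(k + 2).
s_(k+1) − s_k = -2/(k**2 + 5*k + 6) = t_k.

s_k = - \frac{k}{k + 2}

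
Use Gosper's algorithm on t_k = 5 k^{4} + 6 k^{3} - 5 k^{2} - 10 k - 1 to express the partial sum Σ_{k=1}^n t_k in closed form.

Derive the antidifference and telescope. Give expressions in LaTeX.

Compute t_(k+1)/t_k: get (5*k**4 + 26*k**3 + 43*k**2 + 18*k - 5)/(5*k**4 + 6*k**3 - 5*k**2 - 10*k - 1).
Factor: A=1; B=1; C=k**4 + 6*k**3/5 - k**2 - 2*k - 1/5.
Key eq: (1)·f(k+1) = (1)·f(k) + (k**4 + 6*k**3/5 - k**2 - 2*k - 1/5).
Degrees (0,0,4) ⇒ d ≤ 5.
A polynomial solution: f(k) = k*(k**4 - k**3 - 3*k**2 - k + 3)/5.
Get s_k = R·t_k = k*(k**4 - k**3 - 3*k**2 - k + 3) with R(k) = B(k−1)f(k)/C(k) = k*(k**4 - k**3 - 3*k**2 - k + 3)/(5*k**4 + 6*k**3 - 5*k**2 - 10*k - 1).
s_(k+1) − s_k = 5*k**4 + 6*k**3 - 5*k**2 - 10*k - 1 = t_k.
Σ_(k=1)^n t_k = s_(n+1) − s_(1) = (n**5 + 4*n**4 + 3*n**3 - 6*n**2 - 7*n - 1) − (-1), i.e. n*(n**4 + 4*n**3 + 3*n**2 - 6*n - 7).

S(n) = n \left(n^{4} + 4 n^{3} + 3 n^{2} - 6 n - 7\right)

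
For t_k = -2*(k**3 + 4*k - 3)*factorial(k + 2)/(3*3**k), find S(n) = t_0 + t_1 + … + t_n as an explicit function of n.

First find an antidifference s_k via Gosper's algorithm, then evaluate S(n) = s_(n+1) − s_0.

S(n) = -4 - 2*n**2*factorial(n + 3)/(3*3**n) + 4*factorial(n + 3)/(3*3**n)

Compute t_(k+1)/t_k: get (k + 3)*(4*k + (k + 1)**3 + 1)/(3*(k**3 + 4*k - 3)).
Take A(k)=k/3 + 1, B(k)=1, C(k)=k**3 + 4*k - 3.
Need (k/3 + 1)·f(k+1) − (1)·f(k) = k**3 + 4*k - 3.
deg f ≤ 2 (via 1,0,3).
Match coefficients ⇒ f(k) = 3*(k**2 - 2*k - 1).
Certificate R = B(k−1)f/C = 3*(k**2 - 2*k - 1)/(k**3 + 4*k - 3) gives s_k = 2*(-k**2 + 2*k + 1)*factorial(k + 2)/3**k.
Δs = -2*(k**3 + 4*k - 3)*factorial(k + 2)/(3*3**k), as required.
Σ_(k=0)^n t_k = s_(n+1) − s_(0) = (-2*3**(-n - 1)*(n**2 - 2)*factorial(n + 3)) − (4), i.e. -4 - 2*n**2*factorial(n + 3)/(3*3**n) + 4*factorial(n + 3)/(3*3**n).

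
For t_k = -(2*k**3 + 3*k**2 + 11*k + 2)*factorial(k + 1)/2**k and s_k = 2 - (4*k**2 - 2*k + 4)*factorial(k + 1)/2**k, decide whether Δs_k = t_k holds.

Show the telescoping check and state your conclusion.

s_(k+1) = -2**(-k - 1)*(-2*k + 4*(k + 1)**2 + 2)*factorial(k + 2) + 2
s_(k+1) − s_k = -(2*k**3 + 3*k**2 + 11*k + 2)*factorial(k + 1)/2**k
(s_(k+1) − s_k) − t_k = 0

valid; difference matches t_k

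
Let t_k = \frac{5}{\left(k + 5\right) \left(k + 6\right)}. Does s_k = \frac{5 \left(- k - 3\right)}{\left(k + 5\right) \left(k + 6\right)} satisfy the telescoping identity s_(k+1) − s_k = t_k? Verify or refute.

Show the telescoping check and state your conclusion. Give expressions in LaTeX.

Invalid: residual - \frac{30}{k^{3} + 18 k^{2} + 107 k + 210} ≠ 0.

s_(k+1) = 5*(-k - 4)/((k + 6)*(k + 7))
s_(k+1) − s_k = 5*(k + 1)/(k**3 + 18*k**2 + 107*k + 210)
(s_(k+1) − s_k) − t_k = -30/(k**3 + 18*k**2 + 107*k + 210)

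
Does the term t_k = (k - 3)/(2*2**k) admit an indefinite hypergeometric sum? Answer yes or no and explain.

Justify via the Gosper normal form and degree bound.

Ratio r(k) = (k - 2)/(2*(k - 3)).
A = 1/2, B = 1, C = k - 3.
f must satisfy (1/2)·f(k+1) − (1)·f(k) = k - 3.
Bound: deg f ≤ 1.
A polynomial solution: f(k) = -2*(k - 2).
R(k) = B(k−1)·f(k)/C(k) = -2*(k - 2)/(k - 3); s_k = R·t_k = (2 - k)/2**k.
Verify: (k - 3)/(2*2**k) matches t_k.

Yes. s_k = (2 - k)/2**k.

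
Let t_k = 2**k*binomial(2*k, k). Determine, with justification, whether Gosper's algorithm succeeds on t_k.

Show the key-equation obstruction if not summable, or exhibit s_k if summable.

The ratio is 4*(2*k + 1)/(k + 1).
Factor: A=8*k + 4; B=k + 1; C=1.
f must satisfy (8*k + 4)·f(k+1) − (k)·f(k) = 1.
Bound: deg f ≤ -1.
Bound -1 < 0, so the key equation has no polynomial solution.

No — key equation has no polynomial f.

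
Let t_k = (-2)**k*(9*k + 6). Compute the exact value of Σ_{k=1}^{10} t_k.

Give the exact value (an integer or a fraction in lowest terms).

Σ = 67578

t_(k+1)/t_k = 2*(-3*k - 5)/(3*k + 2).
Normal form (A,B,C) = (-2, 1, k + 2/3).
Need (-2)·f(k+1) − (1)·f(k) = k + 2/3.
d = 1 from the (0,0,1) case.
Coefficient equations give f(k) = -k/3.
So s_k = (B(k−1)f/C)·t_k = (-k/(3*k + 2))·t_k = -3*(-2)**k*k.
Check: Δs_k = (-2)**k*(9*k + 6). ✓
Sum = s_(11) − s_(1); s_(11) = 67584, s_(1) = 6 ⇒ 67578.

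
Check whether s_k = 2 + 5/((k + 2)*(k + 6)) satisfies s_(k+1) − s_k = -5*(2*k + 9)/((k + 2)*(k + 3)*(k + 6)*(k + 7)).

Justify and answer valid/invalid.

s_(k+1) = 2 + 5/((k + 3)*(k + 7))
s_(k+1) − s_k = 5*(-2*k - 9)/(k**4 + 18*k**3 + 113*k**2 + 288*k + 252)
(s_(k+1) − s_k) − t_k = 0

Valid: the claim telescopes to t_k.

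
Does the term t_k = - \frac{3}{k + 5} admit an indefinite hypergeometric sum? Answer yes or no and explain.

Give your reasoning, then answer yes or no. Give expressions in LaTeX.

The ratio is (k + 5)/(k + 6).
Factor: A=k + 5; B=k + 6; C=1.
f must satisfy (k + 5)·f(k+1) − (k + 5)·f(k) = 1.
d = 0 from the (1,1,0) case.
Put f(k) = c0: A·f(k+1) − B(k−1)·f(k) − C = -1; need -1 = 0 — inconsistent ⇒ no f, not summable.

No — the linear system for f has no solution.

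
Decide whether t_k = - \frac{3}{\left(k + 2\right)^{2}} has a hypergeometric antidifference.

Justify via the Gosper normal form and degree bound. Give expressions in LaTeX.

No; the coefficient equations for f are inconsistent.

r(k) = (k + 2)**2/(k + 3)**2 after simplifying.
So A=k**2 + 4*k + 4 and B=k**2 + 6*k + 9, with C=1.
Key eq: (k**2 + 4*k + 4)·f(k+1) = (k**2 + 4*k + 4)·f(k) + (1).
deg f ≤ 0 (via 2,2,0).
Generic f = c0 gives residual -1; -1 = 0 cannot hold, so t_k is not Gosper-summable.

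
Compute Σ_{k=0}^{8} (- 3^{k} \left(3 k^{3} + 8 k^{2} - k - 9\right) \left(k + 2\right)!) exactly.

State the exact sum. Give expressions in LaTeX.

The ratio is 3*(3*k**4 + 26*k**3 + 75*k**2 + 73*k + 3)/(3*k**3 + 8*k**2 - k - 9).
Factor: A=3*k + 9; B=1; C=k**3 + 8*k**2/3 - k/3 - 3.
Key eq: (3*k + 9)·f(k+1) = (1)·f(k) + (k**3 + 8*k**2/3 - k/3 - 3).
deg f ≤ 2 (via 1,0,3).
Solving with deg f ≤ 2: f(k) = k*(k - 2)/3.
R(k) = B(k−1)·f(k)/C(k) = k*(k - 2)/(3*k**3 + 8*k**2 - k - 9); s_k = R·t_k = -3**k*k*(k - 2)*factorial(k + 2).
Check: Δs_k = -3**k*(3*k**3 + 8*k**2 - k - 9)*factorial(k + 2). ✓
Evaluate s at k=9 and k=0: -49497989587200 and 0; difference -49497989587200.

Σ = -49497989587200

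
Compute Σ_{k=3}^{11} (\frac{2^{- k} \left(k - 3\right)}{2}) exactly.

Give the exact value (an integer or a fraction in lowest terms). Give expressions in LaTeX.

Σ = 251/2048

The ratio is (k - 2)/(2*(k - 3)).
Take A(k)=1/2, B(k)=1, C(k)=k - 3.
Need (1/2)·f(k+1) − (1)·f(k) = k - 3.
From deg A=0, deg B=0, deg C=1: d=1.
Match coefficients ⇒ f(k) = -2*(k - 2).
So s_k = (B(k−1)f/C)·t_k = (-2*(k - 2)/(k - 3))·t_k = (2 - k)/2**k.
Check: Δs_k = (k - 3)/(2*2**k). ✓
Evaluate s at k=12 and k=3: -5/2048 and -1/8; difference 251/2048.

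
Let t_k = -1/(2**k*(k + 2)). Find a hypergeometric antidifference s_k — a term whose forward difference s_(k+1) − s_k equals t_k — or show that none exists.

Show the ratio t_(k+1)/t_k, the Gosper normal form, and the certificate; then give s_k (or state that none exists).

none (Gosper's algorithm certifies no s_k)

The ratio is (k + 2)/(2*(k + 3)).
Take A(k)=k/2 + 1, B(k)=k + 3, C(k)=1.
Set up (k/2 + 1)·f(k+1) − (k + 2)·f(k) − (1) = 0.
Bound: deg f ≤ -1.
d = -1 < 0 ⇒ no nonzero polynomial f; not summable.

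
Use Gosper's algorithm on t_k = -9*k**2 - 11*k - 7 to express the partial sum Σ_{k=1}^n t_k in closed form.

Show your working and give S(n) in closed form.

Compute t_(k+1)/t_k: get (9*k**2 + 29*k + 27)/(9*k**2 + 11*k + 7).
Gosper form: A/B · C(k+1)/C(k) with A=1, B=1, C=k**2 + 11*k/9 + 7/9.
Set up (1)·f(k+1) − (1)·f(k) − (k**2 + 11*k/9 + 7/9) = 0.
From deg A=0, deg B=0, deg C=2: d=3.
Solving with deg f ≤ 3: f(k) = k*(3*k**2 + k + 3)/9.
Then R = B(k−1)f/C = k*(3*k**2 + k + 3)/(9*k**2 + 11*k + 7), so s_k = R(k)·t_k = k*(-3*k**2 - k - 3).
Check: Δs_k = -9*k**2 - 11*k - 7. ✓
Evaluate: s_(n+1) = -3*n**3 - 10*n**2 - 14*n - 7; subtract s_(1) = -7 ⇒ S(n) = n*(-3*n**2 - 10*n - 14).

S(n) = n*(-3*n**2 - 10*n - 14)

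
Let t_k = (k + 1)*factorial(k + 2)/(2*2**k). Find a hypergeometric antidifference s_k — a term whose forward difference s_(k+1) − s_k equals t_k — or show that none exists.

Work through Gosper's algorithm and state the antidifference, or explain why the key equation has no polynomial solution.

s_k = factorial(k + 2)/2**k

The ratio is (k + 2)*(k + 3)/(2*(k + 1)).
Factor: A=k/2 + 3/2; B=1; C=k + 1.
Set up (k/2 + 3/2)·f(k+1) − (1)·f(k) − (k + 1) = 0.
deg f ≤ 0 (via 1,0,1).
A polynomial solution: f(k) = 2.
R(k) = B(k−1)·f(k)/C(k) = 2/(k + 1); s_k = R·t_k = factorial(k + 2)/2**k.
Verify: (k + 1)*factorial(k + 2)/(2*2**k) matches t_k.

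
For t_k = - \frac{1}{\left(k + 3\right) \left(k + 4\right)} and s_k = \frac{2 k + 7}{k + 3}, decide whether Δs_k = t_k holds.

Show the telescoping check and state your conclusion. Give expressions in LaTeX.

valid; difference matches t_k

s_(k+1) = (2*k + 9)/(k + 4)
s_(k+1) − s_k = -1/(k**2 + 7*k + 12)
(s_(k+1) − s_k) − t_k = 0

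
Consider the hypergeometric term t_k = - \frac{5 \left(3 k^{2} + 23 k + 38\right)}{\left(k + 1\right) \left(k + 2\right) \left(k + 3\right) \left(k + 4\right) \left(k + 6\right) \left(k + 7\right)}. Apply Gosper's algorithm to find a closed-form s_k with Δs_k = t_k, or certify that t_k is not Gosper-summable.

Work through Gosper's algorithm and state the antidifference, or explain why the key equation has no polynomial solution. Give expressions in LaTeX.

s_k = \frac{5 k \left(- k^{2} - 10 k - 27\right)}{18 \left(k^{3} + 10 k^{2} + 27 k + 18\right)}

The ratio is (k + 1)*(k + 6)*(23*k + 3*(k + 1)**2 + 61)/((k + 5)*(k + 8)*(3*k**2 + 23*k + 38)).
A = k + 1, B = k + 8, C = k**3 + 38*k**2/3 + 51*k + 190/3.
f must satisfy (k + 1)·f(k+1) − (k + 7)·f(k) = k**3 + 38*k**2/3 + 51*k + 190/3.
d = 6 from the (1,1,3) case.
Match coefficients ⇒ f(k) = k*(k + 2)*(k + 4)*(k + 5)*(k**2 + 10*k + 27)/54.
R(k) = B(k−1)·f(k)/C(k) = k*(k + 2)*(k + 4)*(k + 7)*(k**2 + 10*k + 27)/(18*(3*k**2 + 23*k + 38)); s_k = R·t_k = 5*k*(-k**2 - 10*k - 27)/(18*(k**3 + 10*k**2 + 27*k + 18)).
Verify: 5*(-3*k**2 - 23*k - 38)/(k**6 + 23*k**5 + 207*k**4 + 925*k**3 + 2144*k**2 + 2412*k + 1008) matches t_k.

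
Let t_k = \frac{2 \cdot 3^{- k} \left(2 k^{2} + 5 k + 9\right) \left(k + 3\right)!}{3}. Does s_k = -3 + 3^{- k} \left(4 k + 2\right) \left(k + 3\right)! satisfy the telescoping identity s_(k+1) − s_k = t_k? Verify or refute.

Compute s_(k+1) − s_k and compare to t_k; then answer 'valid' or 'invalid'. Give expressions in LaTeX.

valid; difference matches t_k

s_(k+1) = 3**(-k - 1)*(4*k + 6)*factorial(k + 4) - 3
s_(k+1) − s_k = 2*(2*k**2 + 5*k + 9)*factorial(k + 3)/(3*3**k)
(s_(k+1) − s_k) − t_k = 0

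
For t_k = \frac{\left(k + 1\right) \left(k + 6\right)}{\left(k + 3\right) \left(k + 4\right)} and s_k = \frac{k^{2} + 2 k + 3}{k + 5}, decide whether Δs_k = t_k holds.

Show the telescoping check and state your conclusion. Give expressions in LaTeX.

s_(k+1) = (k**2 + 4*k + 6)/(k + 6)
s_(k+1) − s_k = (k**2 + 11*k + 12)/(k**2 + 11*k + 30)
(s_(k+1) − s_k) − t_k = 12*(-k**2 - 5*k - 3)/(k**4 + 18*k**3 + 119*k**2 + 342*k + 360)

Invalid: residual \frac{12 \left(- k^{2} - 5 k - 3\right)}{k^{4} + 18 k^{3} + 119 k^{2} + 342 k + 360} ≠ 0.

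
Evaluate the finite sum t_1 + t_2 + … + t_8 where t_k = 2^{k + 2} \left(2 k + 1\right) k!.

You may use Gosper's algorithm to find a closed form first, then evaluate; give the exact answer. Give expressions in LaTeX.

r(k) = 2*(k + 1)*(2*k + 3)/(2*k + 1) after simplifying.
A = 2*k + 2, B = 1, C = k + 1/2.
f must satisfy (2*k + 2)·f(k+1) − (1)·f(k) = k + 1/2.
d = 0 from the (1,0,1) case.
Match coefficients ⇒ f(k) = 1/2.
R(k) = B(k−1)·f(k)/C(k) = 1/(2*k + 1); s_k = R·t_k = 2**(k + 2)*factorial(k).
Δs = 2**(k + 2)*(2*k + 1)*factorial(k), as required.
Evaluate s at k=9 and k=1: 743178240 and 8; difference 743178232.

Σ = 743178232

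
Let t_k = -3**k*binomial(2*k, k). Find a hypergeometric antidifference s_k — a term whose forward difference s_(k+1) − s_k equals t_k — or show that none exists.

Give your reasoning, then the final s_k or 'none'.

not Gosper-summable; s_k does not exist

Ratio r(k) = 6*(2*k + 1)/(k + 1).
Factor: A=12*k + 6; B=k + 1; C=1.
Key eq: (12*k + 6)·f(k+1) = (k)·f(k) + (1).
Bound: deg f ≤ -1.
d = -1 < 0 ⇒ no nonzero polynomial f; not summable.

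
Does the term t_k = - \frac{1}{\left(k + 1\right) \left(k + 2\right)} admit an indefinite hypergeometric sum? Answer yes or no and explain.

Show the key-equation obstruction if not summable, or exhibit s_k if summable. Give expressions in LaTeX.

The ratio is (k + 1)/(k + 3).
Gosper form: A/B · C(k+1)/C(k) with A=k + 1, B=k + 3, C=1.
Solve (k + 1)·f(k+1) − (k + 2)·f(k) = 1.
Degrees (1,1,0) ⇒ d ≤ 1.
Coefficient equations give f(k) = k.
R(k) = B(k−1)·f(k)/C(k) = k*(k + 2); s_k = R·t_k = -k/(k + 1).
Check: Δs_k = -1/(k**2 + 3*k + 2). ✓

Yes. s_k = - \frac{k}{k + 1}.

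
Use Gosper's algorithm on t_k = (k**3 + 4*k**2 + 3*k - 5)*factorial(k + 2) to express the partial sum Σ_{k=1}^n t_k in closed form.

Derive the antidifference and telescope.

S(n) = n**2*factorial(n + 3) + 2*n*factorial(n + 3) - 3*factorial(n + 3) + 18

The ratio is (k**4 + 10*k**3 + 35*k**2 + 45*k + 9)/(k**3 + 4*k**2 + 3*k - 5).
Take A(k)=k + 3, B(k)=1, C(k)=k**3 + 4*k**2 + 3*k - 5.
f must satisfy (k + 3)·f(k+1) − (1)·f(k) = k**3 + 4*k**2 + 3*k - 5.
Degrees (1,0,3) ⇒ d ≤ 2.
A polynomial solution: f(k) = (k - 2)*(k + 2).
Certificate R = B(k−1)f/C = (k - 2)*(k + 2)/(k**3 + 4*k**2 + 3*k - 5) gives s_k = (k - 2)*(k + 2)*factorial(k + 2).
Check: Δs_k = (k**3 + 4*k**2 + 3*k - 5)*factorial(k + 2). ✓
Evaluate: s_(n+1) = (n - 1)*(n + 3)*factorial(n + 3); subtract s_(1) = -18 ⇒ S(n) = n**2*factorial(n + 3) + 2*n*factorial(n + 3) - 3*factorial(n + 3) + 18.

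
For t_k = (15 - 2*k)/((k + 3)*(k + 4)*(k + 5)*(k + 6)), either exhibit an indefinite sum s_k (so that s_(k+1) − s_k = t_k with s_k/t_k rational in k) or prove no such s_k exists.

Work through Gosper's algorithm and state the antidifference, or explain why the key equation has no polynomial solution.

Step 1: r(k) = (k + 3)*(2*k - 13)/((k + 7)*(2*k - 15)).
Normal form (A,B,C) = (k + 3, k + 7, k - 15/2).
f must satisfy (k + 3)·f(k+1) − (k + 6)·f(k) = k - 15/2.
Bound: deg f ≤ 3.
Solving with deg f ≤ 3: f(k) = -k*(k**2 + 12*k + 62)/30.
So s_k = (B(k−1)f/C)·t_k = (-k*(k + 6)*(k**2 + 12*k + 62)/(15*(2*k - 15)))·t_k = k*(k**2 + 12*k + 62)/(15*(k + 3)*(k + 4)*(k + 5)).
s_(k+1) − s_k = (15 - 2*k)/(k**4 + 18*k**3 + 119*k**2 + 342*k + 360) = t_k.

s_k = k*(k**2 + 12*k + 62)/(15*(k + 3)*(k + 4)*(k + 5))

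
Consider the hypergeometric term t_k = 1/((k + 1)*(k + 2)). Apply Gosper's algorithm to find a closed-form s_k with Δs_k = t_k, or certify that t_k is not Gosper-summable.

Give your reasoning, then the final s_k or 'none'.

s_k = k/(k + 1)

Ratio r(k) = (k + 1)/(k + 3).
A = k + 1, B = k + 3, C = 1.
Need (k + 1)·f(k+1) − (k + 2)·f(k) = 1.
Bound: deg f ≤ 1.
A polynomial solution: f(k) = k.
Get s_k = R·t_k = k/(k + 1) with R(k) = B(k−1)f(k)/C(k) = k*(k + 2).
Check: Δs_k = 1/(k**2 + 3*k + 2). ✓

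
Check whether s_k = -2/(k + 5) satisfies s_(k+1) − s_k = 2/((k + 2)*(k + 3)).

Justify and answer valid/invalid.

s_(k+1) = -2/(k + 6)
s_(k+1) − s_k = 2/((k + 5)*(k + 6))
(s_(k+1) − s_k) − t_k = 12*(-k - 4)/(k**4 + 16*k**3 + 91*k**2 + 216*k + 180)

Invalid: residual 12*(-k - 4)/(k**4 + 16*k**3 + 91*k**2 + 216*k + 180) ≠ 0.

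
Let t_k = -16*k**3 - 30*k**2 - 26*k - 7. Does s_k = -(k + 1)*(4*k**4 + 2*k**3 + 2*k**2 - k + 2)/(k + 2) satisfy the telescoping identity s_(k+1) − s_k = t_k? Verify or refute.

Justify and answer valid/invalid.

s_(k+1) = (-4*k**5 - 26*k**4 - 68*k**3 - 89*k**2 - 59*k - 18)/(k + 3)
s_(k+1) − s_k = (-16*k**5 - 98*k**4 - 212*k**3 - 233*k**2 - 131*k - 30)/(k**2 + 5*k + 6)
(s_(k+1) − s_k) − t_k = 12*(k**4 + 5*k**3 + 7*k**2 + 5*k + 1)/(k**2 + 5*k + 6)

Invalid: residual 12*(k**4 + 5*k**3 + 7*k**2 + 5*k + 1)/(k**2 + 5*k + 6) ≠ 0.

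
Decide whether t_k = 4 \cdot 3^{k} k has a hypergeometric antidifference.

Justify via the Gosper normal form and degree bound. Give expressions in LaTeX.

Yes. s_k = 3^{k} \left(2 k - 3\right).

t_(k+1)/t_k = 3 + 3/k.
Factor: A=3; B=1; C=k.
Solve (3)·f(k+1) − (1)·f(k) = k.
Degrees (0,0,1) ⇒ d ≤ 1.
Match coefficients ⇒ f(k) = (2*k - 3)/4.
Then R = B(k−1)f/C = (2*k - 3)/(4*k), so s_k = R(k)·t_k = 3**k*(2*k - 3).
s_(k+1) − s_k = 4*3**k*k = t_k.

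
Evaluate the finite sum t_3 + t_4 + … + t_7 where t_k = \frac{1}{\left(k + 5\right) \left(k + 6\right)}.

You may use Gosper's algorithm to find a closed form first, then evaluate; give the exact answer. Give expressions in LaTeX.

Compute t_(k+1)/t_k: get (k + 5)/(k + 7).
Factor: A=k + 5; B=k + 7; C=1.
Need (k + 5)·f(k+1) − (k + 6)·f(k) = 1.
deg f ≤ 1 (via 1,1,0).
Solve for f: f(k) = k/5 (degree 1 ≤ 1).
R(k) = B(k−1)·f(k)/C(k) = k*(k + 6)/5; s_k = R·t_k = k/(5*(k + 5)).
Check: Δs_k = 1/(k**2 + 11*k + 30). ✓
Sum = s_(8) − s_(3); s_(8) = 8/65, s_(3) = 3/40 ⇒ 5/104.

Σ = 5/104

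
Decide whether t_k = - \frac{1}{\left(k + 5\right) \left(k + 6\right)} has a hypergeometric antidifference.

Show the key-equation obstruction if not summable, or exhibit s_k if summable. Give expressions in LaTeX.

Compute t_(k+1)/t_k: get (k + 5)/(k + 7).
So A=k + 5 and B=k + 7, with C=1.
Solve (k + 5)·f(k+1) − (k + 6)·f(k) = 1.
deg f ≤ 1 (via 1,1,0).
Solving with deg f ≤ 1: f(k) = k/5.
Then R = B(k−1)f/C = k*(k + 6)/5, so s_k = R(k)·t_k = -k/(5*k + 25).
Check: Δs_k = -1/(k**2 + 11*k + 30). ✓

Yes. s_k = - \frac{k}{5 k + 25}.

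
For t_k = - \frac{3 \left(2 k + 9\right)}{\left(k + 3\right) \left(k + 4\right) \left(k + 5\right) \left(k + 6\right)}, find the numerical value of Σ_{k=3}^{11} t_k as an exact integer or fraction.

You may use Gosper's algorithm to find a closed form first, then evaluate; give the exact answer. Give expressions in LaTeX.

Σ = -69/1360

Step 1: r(k) = (k + 3)*(2*k + 11)/((k + 7)*(2*k + 9)).
Factor: A=k + 3; B=k + 7; C=k + 9/2.
Key eq: (k + 3)·f(k+1) = (k + 6)·f(k) + (k + 9/2).
d = 3 from the (1,1,1) case.
Coefficient equations give f(k) = k*(k + 4)*(k + 8)/30.
Get s_k = R·t_k = k*(-k - 8)/(5*(k**2 + 8*k + 15)) with R(k) = B(k−1)f(k)/C(k) = k*(k + 4)*(k + 6)*(k + 8)/(15*(2*k + 9)).
Verify: 3*(-2*k - 9)/(k**4 + 18*k**3 + 119*k**2 + 342*k + 360) matches t_k.
Telescoping: Σ = s_(12) − s_(3) = -16/85 − (-11/80) = -69/1360.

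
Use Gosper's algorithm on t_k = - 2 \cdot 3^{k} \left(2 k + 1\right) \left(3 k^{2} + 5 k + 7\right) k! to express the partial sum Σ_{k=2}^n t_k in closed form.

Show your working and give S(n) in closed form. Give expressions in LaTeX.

t_(k+1)/t_k = 3*(6*k**4 + 37*k**3 + 94*k**2 + 108*k + 45)/(6*k**3 + 13*k**2 + 19*k + 7).
Normal form (A,B,C) = (3*k + 3, 1, k**3 + 13*k**2/6 + 19*k/6 + 7/6).
f must satisfy (3*k + 3)·f(k+1) − (1)·f(k) = k**3 + 13*k**2/6 + 19*k/6 + 7/6.
d = 2 from the (1,0,3) case.
Coefficient equations give f(k) = (2*k**2 - k + 2)/6.
Then R = B(k−1)f/C = (2*k**2 - k + 2)/((2*k + 1)*(3*k**2 + 5*k + 7)), so s_k = R(k)·t_k = -2*3**k*(2*k**2 - k + 2)*factorial(k).
Verify: -2*3**k*(2*k + 1)*(3*k**2 + 5*k + 7)*factorial(k) matches t_k.
Evaluate: s_(n+1) = -6*3**n*(2*n**2 + 3*n + 3)*factorial(n + 1); subtract s_(2) = -288 ⇒ S(n) = -12*3**n*n**3*factorial(n) - 30*3**n*n**2*factorial(n) - 36*3**n*n*factorial(n) - 18*3**n*factorial(n) + 288.

S(n) = - 12 \cdot 3^{n} n^{3} n! - 30 \cdot 3^{n} n^{2} n! - 36 \cdot 3^{n} n n! - 18 \cdot 3^{n} n! + 288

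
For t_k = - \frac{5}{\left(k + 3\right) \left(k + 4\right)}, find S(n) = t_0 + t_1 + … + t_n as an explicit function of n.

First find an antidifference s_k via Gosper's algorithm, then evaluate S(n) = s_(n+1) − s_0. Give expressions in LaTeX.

Step 1: r(k) = (k + 3)/(k + 5).
Gosper form: A/B · C(k+1)/C(k) with A=k + 3, B=k + 5, C=1.
Solve (k + 3)·f(k+1) − (k + 4)·f(k) = 1.
deg f ≤ 1 (via 1,1,0).
Solve for f: f(k) = k/3 (degree 1 ≤ 1).
Get s_k = R·t_k = -5*k/(3*k + 9) with R(k) = B(k−1)f(k)/C(k) = k*(k + 4)/3.
Δs = -5/(k**2 + 7*k + 12), as required.
Telescope: S(n) = s_(n+1) − s_(0) = 5*(-n - 1)/(3*(n + 4)) − (0) = 5*(-n - 1)/(3*(n + 4)).

S(n) = \frac{5 \left(- n - 1\right)}{3 \left(n + 4\right)}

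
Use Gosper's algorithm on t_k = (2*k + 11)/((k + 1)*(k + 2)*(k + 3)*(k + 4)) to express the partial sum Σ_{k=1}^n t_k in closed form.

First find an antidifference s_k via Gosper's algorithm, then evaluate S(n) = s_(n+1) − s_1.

t_(k+1)/t_k = (k + 1)*(2*k + 13)/((k + 5)*(2*k + 11)).
Factor: A=k + 1; B=k + 5; C=k + 11/2.
Need (k + 1)·f(k+1) − (k + 4)·f(k) = k + 11/2.
d = 3 from the (1,1,1) case.
Solving with deg f ≤ 3: f(k) = k*(2*k**2 + 12*k + 19)/6.
Get s_k = R·t_k = k*(2*k**2 + 12*k + 19)/(3*(k + 1)*(k + 2)*(k + 3)) with R(k) = B(k−1)f(k)/C(k) = k*(k + 4)*(2*k**2 + 12*k + 19)/(3*(2*k + 11)).
Verify: (2*k + 11)/(k**4 + 10*k**3 + 35*k**2 + 50*k + 24) matches t_k.
Telescope: S(n) = s_(n+1) − s_(1) = (2*n**3 + 18*n**2 + 49*n + 33)/(3*(n**3 + 9*n**2 + 26*n + 24)) − (11/24) = n*(5*n**2 + 45*n + 106)/(24*(n**3 + 9*n**2 + 26*n + 24)).

S(n) = n*(5*n**2 + 45*n + 106)/(24*(n**3 + 9*n**2 + 26*n + 24))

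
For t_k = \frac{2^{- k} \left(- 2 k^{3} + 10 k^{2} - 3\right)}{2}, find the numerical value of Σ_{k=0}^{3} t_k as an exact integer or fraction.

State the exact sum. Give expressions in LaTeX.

Σ = 71/16

Step 1: r(k) = (2*(k + 1)**3 - 10*(k + 1)**2 + 3)/(2*(2*k**3 - 10*k**2 + 3)).
A = 1/2, B = 1, C = k**3 - 5*k**2 + 3/2.
Solve (1/2)·f(k+1) − (1)·f(k) = k**3 - 5*k**2 + 3/2.
deg f ≤ 3 (via 0,0,3).
Solving with deg f ≤ 3: f(k) = -2*k**3 + 4*k**2 + 2*k + 1.
Certificate R = B(k−1)f/C = -2*(2*k**3 - 4*k**2 - 2*k - 1)/(2*k**3 - 10*k**2 + 3) gives s_k = (2*k**3 - 4*k**2 - 2*k - 1)/2**k.
s_(k+1) − s_k = (-2*k**3 + 10*k**2 - 3)/(2*2**k) = t_k.
Σ_(k=0)^(3) t_k = s_(4) − s_(0) = 55/16 − (-1) = 71/16.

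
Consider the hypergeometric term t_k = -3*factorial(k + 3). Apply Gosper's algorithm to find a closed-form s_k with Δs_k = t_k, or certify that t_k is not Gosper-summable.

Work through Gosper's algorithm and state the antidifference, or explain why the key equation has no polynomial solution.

none — t_k is not Gosper-summable

Compute t_(k+1)/t_k: get k + 4.
A = k + 4, B = 1, C = 1.
f must satisfy (k + 4)·f(k+1) − (1)·f(k) = 1.
Degrees (1,0,0) ⇒ d ≤ -1.
Negative degree bound (-1): no f exists, t_k not Gosper-summable.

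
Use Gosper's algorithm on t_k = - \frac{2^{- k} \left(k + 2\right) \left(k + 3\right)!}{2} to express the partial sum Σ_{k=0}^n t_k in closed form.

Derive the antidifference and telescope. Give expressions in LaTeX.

S(n) = 6 - \frac{2^{- n} \left(n + 4\right)!}{2}

Step 1: r(k) = (k + 3)*(k + 4)/(2*(k + 2)).
Gosper form: A/B · C(k+1)/C(k) with A=k/2 + 2, B=1, C=k + 2.
Set up (k/2 + 2)·f(k+1) − (1)·f(k) − (k + 2) = 0.
deg f ≤ 0 (via 1,0,1).
Match coefficients ⇒ f(k) = 2.
Get s_k = R·t_k = -factorial(k + 3)/2**k with R(k) = B(k−1)f(k)/C(k) = 2/(k + 2).
Verify: -(k + 2)*factorial(k + 3)/(2*2**k) matches t_k.
Telescope: S(n) = s_(n+1) − s_(0) = -2**(-n - 1)*factorial(n + 4) − (-6) = 6 - factorial(n + 4)/(2*2**n).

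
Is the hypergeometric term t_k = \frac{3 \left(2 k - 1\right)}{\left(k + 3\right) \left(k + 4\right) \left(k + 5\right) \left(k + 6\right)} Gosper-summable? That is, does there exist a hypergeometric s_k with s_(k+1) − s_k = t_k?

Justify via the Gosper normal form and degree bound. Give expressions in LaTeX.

Yes. s_k = \frac{k \left(k^{2} + 12 k - 43\right)}{30 \left(k + 3\right) \left(k + 4\right) \left(k + 5\right)}.

The ratio is (k + 3)*(2*k + 1)/((k + 7)*(2*k - 1)).
A = k + 3, B = k + 7, C = k - 1/2.
Key eq: (k + 3)·f(k+1) = (k + 6)·f(k) + (k - 1/2).
d = 3 from the (1,1,1) case.
Solving with deg f ≤ 3: f(k) = k*(k**2 + 12*k - 43)/180.
Then R = B(k−1)f/C = k*(k + 6)*(k**2 + 12*k - 43)/(90*(2*k - 1)), so s_k = R(k)·t_k = k*(k**2 + 12*k - 43)/(30*(k + 3)*(k + 4)*(k + 5)).
Check: Δs_k = 3*(2*k - 1)/(k**4 + 18*k**3 + 119*k**2 + 342*k + 360). ✓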